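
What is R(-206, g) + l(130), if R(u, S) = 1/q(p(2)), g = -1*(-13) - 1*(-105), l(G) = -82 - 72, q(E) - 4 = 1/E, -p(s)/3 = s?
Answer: -3536/23 ≈ -153.74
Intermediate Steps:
p(s) = -3*s
q(E) = 4 + 1/E
l(G) = -154
g = 118 (g = 13 + 105 = 118)
R(u, S) = 6/23 (R(u, S) = 1/(4 + 1/(-3*2)) = 1/(4 + 1/(-6)) = 1/(4 - 1/6) = 1/(23/6) = 6/23)
R(-206, g) + l(130) = 6/23 - 154 = -3536/23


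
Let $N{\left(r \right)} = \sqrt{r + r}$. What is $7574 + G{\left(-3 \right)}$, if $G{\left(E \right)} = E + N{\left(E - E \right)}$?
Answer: $7571$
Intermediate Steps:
$N{\left(r \right)} = \sqrt{2} \sqrt{r}$ ($N{\left(r \right)} = \sqrt{2 r} = \sqrt{2} \sqrt{r}$)
$G{\left(E \right)} = E$ ($G{\left(E \right)} = E + \sqrt{2} \sqrt{E - E} = E + \sqrt{2} \sqrt{0} = E + \sqrt{2} \cdot 0 = E + 0 = E$)
$7574 + G{\left(-3 \right)} = 7574 - 3 = 7571$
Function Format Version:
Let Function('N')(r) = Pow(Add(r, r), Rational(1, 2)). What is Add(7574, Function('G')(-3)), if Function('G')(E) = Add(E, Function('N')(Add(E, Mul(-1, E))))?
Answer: 7571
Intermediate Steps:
Function('N')(r) = Mul(Pow(2, Rational(1, 2)), Pow(r, Rational(1, 2))) (Function('N')(r) = Pow(Mul(2, r), Rational(1, 2)) = Mul(Pow(2, Rational(1, 2)), Pow(r, Rational(1, 2))))
Function('G')(E) = E (Function('G')(E) = Add(E, Mul(Pow(2, Rational(1, 2)), Pow(Add(E, Mul(-1, E)), Rational(1, 2)))) = Add(E, Mul(Pow(2, Rational(1, 2)), Pow(0, Rational(1, 2)))) = Add(E, Mul(Pow(2, Rational(1, 2)), 0)) = Add(E, 0) = E)
Add(7574, Function('G')(-3)) = Add(7574, -3) = 7571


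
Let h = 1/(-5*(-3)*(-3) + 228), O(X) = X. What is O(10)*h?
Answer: 10/183 ≈ 0.054645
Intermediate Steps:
h = 1/183 (h = 1/(15*(-3) + 228) = 1/(-45 + 228) = 1/183 ≈ 0.0054645)
O(10)*h = 10*(1/183) = 10/183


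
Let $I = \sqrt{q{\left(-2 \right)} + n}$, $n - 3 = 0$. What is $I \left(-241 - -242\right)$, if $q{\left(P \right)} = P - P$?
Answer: $\sqrt{3} \approx 1.732$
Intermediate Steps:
$n = 3$ ($n = 3 + 0 = 3$)
$q{\left(P \right)} = 0$
$I = \sqrt{3}$ ($I = \sqrt{0 + 3} = \sqrt{3} \approx 1.732$)
$I \left(-241 - -242\right) = \sqrt{3} \left(-241 - -242\right) = \sqrt{3} \left(-241 + 242\right) = \sqrt{3} \cdot 1 = \sqrt{3}$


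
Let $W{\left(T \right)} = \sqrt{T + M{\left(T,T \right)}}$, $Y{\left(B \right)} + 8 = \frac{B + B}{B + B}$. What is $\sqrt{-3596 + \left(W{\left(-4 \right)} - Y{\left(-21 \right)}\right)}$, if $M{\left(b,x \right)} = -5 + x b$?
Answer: $\sqrt{-3589 + \sqrt{7}} \approx 59.886 i$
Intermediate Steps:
$Y{\left(B \right)} = -7$ ($Y{\left(B \right)} = -8 + \frac{B + B}{B + B} = -8 + \frac{2 B}{2 B} = -8 + 2 B \frac{1}{2 B} = -8 + 1 = -7$)
$M{\left(b,x \right)} = -5 + b x$
$W{\left(T \right)} = \sqrt{-5 + T + T^{2}}$ ($W{\left(T \right)} = \sqrt{T + \left(-5 + T T\right)} = \sqrt{T + \left(-5 + T^{2}\right)} = \sqrt{-5 + T + T^{2}}$)
$\sqrt{-3596 + \left(W{\left(-4 \right)} - Y{\left(-21 \right)}\right)} = \sqrt{-3596 + \left(\sqrt{-5 - 4 + \left(-4\right)^{2}} - -7\right)} = \sqrt{-3596 + \left(\sqrt{-5 - 4 + 16} + 7\right)} = \sqrt{-3596 + \left(\sqrt{7} + 7\right)} = \sqrt{-3596 + \left(7 + \sqrt{7}\right)} = \sqrt{-3589 + \sqrt{7}}$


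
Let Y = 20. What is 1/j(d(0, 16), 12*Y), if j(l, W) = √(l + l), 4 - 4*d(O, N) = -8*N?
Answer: √66/66 ≈ 0.12309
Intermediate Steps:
d(O, N) = 1 + 2*N (d(O, N) = 1 - (-2)*N = 1 + 2*N)
j(l, W) = √2*√l (j(l, W) = √(2*l) = √2*√l)
1/j(d(0, 16), 12*Y) = 1/(√2*√(1 + 2*16)) = 1/(√2*√(1 + 32)) = 1/(√2*√33) = 1/(√66) = √66/66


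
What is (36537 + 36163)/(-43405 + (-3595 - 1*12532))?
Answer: -18175/14883 ≈ -1.2212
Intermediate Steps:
(36537 + 36163)/(-43405 + (-3595 - 1*12532)) = 72700/(-43405 + (-3595 - 12532)) = 72700/(-43405 - 16127) = 72700/(-59532) = 72700*(-1/59532) = -18175/14883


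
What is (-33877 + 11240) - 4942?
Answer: -27579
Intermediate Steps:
(-33877 + 11240) - 4942 = -22637 - 4942 = -27579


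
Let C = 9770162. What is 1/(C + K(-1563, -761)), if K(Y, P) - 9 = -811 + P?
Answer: 1/9768599 ≈ 1.0237e-7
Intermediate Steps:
K(Y, P) = -802 + P (K(Y, P) = 9 + (-811 + P) = -802 + P)
1/(C + K(-1563, -761)) = 1/(9770162 + (-802 - 761)) = 1/(9770162 - 1563) = 1/9768599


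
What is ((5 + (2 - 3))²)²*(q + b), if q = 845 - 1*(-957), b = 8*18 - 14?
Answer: 494592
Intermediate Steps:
b = 130 (b = 144 - 14 = 130)
q = 1802 (q = 845 + 957 = 1802)
((5 + (2 - 3))²)²*(q + b) = ((5 + (2 - 3))²)²*(1802 + 130) = ((5 - 1)²)²*1932 = (4²)²*1932 = 16²*1932 = 256*1932 = 494592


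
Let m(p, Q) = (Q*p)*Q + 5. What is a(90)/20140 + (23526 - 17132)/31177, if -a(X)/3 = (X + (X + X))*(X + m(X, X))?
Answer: -1841197702499/62790478 ≈ -29323.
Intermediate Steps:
m(p, Q) = 5 + p*Q² (m(p, Q) = p*Q² + 5 = 5 + p*Q²)
a(X) = -9*X*(5 + X + X³) (a(X) = -3*(X + (X + X))*(X + (5 + X*X²)) = -3*(X + 2*X)*(X + (5 + X³)) = -3*3*X*(5 + X + X³) = -9*X*(5 + X + X³))
a(90)/20140 + (23526 - 17132)/31177 = -9*90*(5 + 90 + 90³)/20140 + (23526 - 17132)/31177 = -9*90*(5 + 90 + 729000)*(1/20140) + 6394*(1/31177) = -9*90*729095*(1/20140) + 6394/31177 = -590566950*1/20140 + 6394/31177 = -59056695/2014 + 6394/31177 = -1841197702499/62790478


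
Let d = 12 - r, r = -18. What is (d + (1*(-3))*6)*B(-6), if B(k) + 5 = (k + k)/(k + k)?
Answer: -48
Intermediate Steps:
B(k) = -4 (B(k) = -5 + (k + k)/(k + k) = -5 + (2*k)/((2*k)) = -5 + (2*k)*(1/(2*k)) = -5 + 1 = -4)
d = 30 (d = 12 - 1*(-18) = 12 + 18 = 30)
(d + (1*(-3))*6)*B(-6) = (30 + (1*(-3))*6)*(-4) = (30 - 3*6)*(-4) = (30 - 18)*(-4) = 12*(-4) = -48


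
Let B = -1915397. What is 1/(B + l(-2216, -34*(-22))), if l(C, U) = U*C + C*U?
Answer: -1/5230533 ≈ -1.9119e-7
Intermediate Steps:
l(C, U) = 2*C*U (l(C, U) = C*U + C*U = 2*C*U)
1/(B + l(-2216, -34*(-22))) = 1/(-1915397 + 2*(-2216)*(-34*(-22))) = 1/(-1915397 + 2*(-2216)*748) = 1/(-1915397 - 3315136) = 1/(-5230533) = -1/5230533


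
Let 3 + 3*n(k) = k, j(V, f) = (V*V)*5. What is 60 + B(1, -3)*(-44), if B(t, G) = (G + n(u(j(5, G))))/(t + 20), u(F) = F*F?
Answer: -683192/63 ≈ -10844.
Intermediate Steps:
j(V, f) = 5*V**2 (j(V, f) = V**2*5 = 5*V**2)
u(F) = F**2
n(k) = -1 + k/3
B(t, G) = (15622/3 + G)/(20 + t) (B(t, G) = (G + (-1 + (5*5**2)**2/3))/(t + 20) = (G + (-1 + (5*25)**2/3))/(20 + t) = (G + (-1 + (1/3)*125**2))/(20 + t) = (G + (-1 + (1/3)*15625))/(20 + t) = (G + (-1 + 15625/3))/(20 + t) = (G + 15622/3)/(20 + t) = (15622/3 + G)/(20 + t))
60 + B(1, -3)*(-44) = 60 + ((15622/3 - 3)/(20 + 1))*(-44) = 60 + ((15613/3)/21)*(-44) = 60 + ((1/21)*(15613/3))*(-44) = 60 + (15613/63)*(-44) = 60 - 686972/63 = -683192/63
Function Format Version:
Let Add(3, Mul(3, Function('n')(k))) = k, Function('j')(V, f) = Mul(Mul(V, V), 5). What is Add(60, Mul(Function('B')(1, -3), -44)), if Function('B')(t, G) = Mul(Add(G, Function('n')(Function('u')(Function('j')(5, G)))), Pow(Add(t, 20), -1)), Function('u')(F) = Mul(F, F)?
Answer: Rational(-683192, 63) ≈ -10844.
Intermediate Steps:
Function('j')(V, f) = Mul(5, Pow(V, 2)) (Function('j')(V, f) = Mul(Pow(V, 2), 5) = Mul(5, Pow(V, 2)))
Function('u')(F) = Pow(F, 2)
Function('n')(k) = Add(-1, Mul(Rational(1, 3), k))
Function('B')(t, G) = Mul(Pow(Add(20, t), -1), Add(Rational(15622, 3), G)) (Function('B')(t, G) = Mul(Add(G, Add(-1, Mul(Rational(1, 3), Pow(Mul(5, Pow(5, 2)), 2)))), Pow(Add(t, 20), -1)) = Mul(Add(G, Add(-1, Mul(Rational(1, 3), Pow(Mul(5, 25), 2)))), Pow(Add(20, t), -1)) = Mul(Add(G, Add(-1, Mul(Rational(1, 3), Pow(125, 2)))), Pow(Add(20, t), -1)) = Mul(Add(G, Add(-1, Mul(Rational(1, 3), 15625))), Pow(Add(20, t), -1)) = Mul(Add(G, Add(-1, Rational(15625, 3))), Pow(Add(20, t), -1)) = Mul(Add(G, Rational(15622, 3)), Pow(Add(20, t), -1)) = Mul(Add(Rational(15622, 3), G), Pow(Add(20, t), -1)) = Mul(Pow(Add(20, t), -1), Add(Rational(15622, 3), G)))
Add(60, Mul(Function('B')(1, -3), -44)) = Add(60, Mul(Mul(Pow(Add(20, 1), -1), Add(Rational(15622, 3), -3)), -44)) = Add(60, Mul(Mul(Pow(21, -1), Rational(15613, 3)), -44)) = Add(60, Mul(Mul(Rational(1, 21), Rational(15613, 3)), -44)) = Add(60, Mul(Rational(15613, 63), -44)) = Add(60, Rational(-686972, 63)) = Rational(-683192, 63)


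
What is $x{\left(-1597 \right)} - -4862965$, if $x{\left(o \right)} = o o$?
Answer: $7413374$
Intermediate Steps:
$x{\left(o \right)} = o^{2}$
$x{\left(-1597 \right)} - -4862965 = \left(-1597\right)^{2} - -4862965 = 2550409 + 4862965 = 7413374$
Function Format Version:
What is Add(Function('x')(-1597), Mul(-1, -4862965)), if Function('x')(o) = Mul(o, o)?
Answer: 7413374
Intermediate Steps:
Function('x')(o) = Pow(o, 2)
Add(Function('x')(-1597), Mul(-1, -4862965)) = Add(Pow(-1597, 2), Mul(-1, -4862965)) = Add(2550409, 4862965) = 7413374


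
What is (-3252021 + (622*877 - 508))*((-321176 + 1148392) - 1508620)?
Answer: 1844584477140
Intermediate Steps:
(-3252021 + (622*877 - 508))*((-321176 + 1148392) - 1508620) = (-3252021 + (545494 - 508))*(827216 - 1508620) = (-3252021 + 544986)*(-681404) = -2707035*(-681404) = 1844584477140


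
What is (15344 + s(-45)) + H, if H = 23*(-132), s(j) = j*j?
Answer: 14333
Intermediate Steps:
s(j) = j**2
H = -3036
(15344 + s(-45)) + H = (15344 + (-45)**2) - 3036 = (15344 + 2025) - 3036 = 17369 - 3036 = 14333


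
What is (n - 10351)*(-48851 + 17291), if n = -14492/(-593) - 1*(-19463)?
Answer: -170989176480/593 ≈ -2.8835e+8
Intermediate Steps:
n = 11556051/593 (n = -14492*(-1/593) + 19463 = 14492/593 + 19463 = 11556051/593 ≈ 19487.)
(n - 10351)*(-48851 + 17291) = (11556051/593 - 10351)*(-48851 + 17291) = (5417908/593)*(-31560) = -170989176480/593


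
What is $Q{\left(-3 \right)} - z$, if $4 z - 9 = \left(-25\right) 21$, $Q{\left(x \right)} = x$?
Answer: $126$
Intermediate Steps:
$z = -129$ ($z = \frac{9}{4} + \frac{\left(-25\right) 21}{4} = \frac{9}{4} + \frac{1}{4} \left(-525\right) = \frac{9}{4} - \frac{525}{4} = -129$)
$Q{\left(-3 \right)} - z = -3 - -129 = -3 + 129 = 126$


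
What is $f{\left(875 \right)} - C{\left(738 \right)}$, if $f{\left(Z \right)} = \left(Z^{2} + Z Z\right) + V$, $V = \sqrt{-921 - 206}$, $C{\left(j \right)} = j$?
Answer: $1530512 + 7 i \sqrt{23} \approx 1.5305 \cdot 10^{6} + 33.571 i$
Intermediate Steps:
$V = 7 i \sqrt{23}$ ($V = \sqrt{-1127} = 7 i \sqrt{23} \approx 33.571 i$)
$f{\left(Z \right)} = 2 Z^{2} + 7 i \sqrt{23}$ ($f{\left(Z \right)} = \left(Z^{2} + Z Z\right) + 7 i \sqrt{23} = \left(Z^{2} + Z^{2}\right) + 7 i \sqrt{23} = 2 Z^{2} + 7 i \sqrt{23}$)
$f{\left(875 \right)} - C{\left(738 \right)} = \left(2 \cdot 875^{2} + 7 i \sqrt{23}\right) - 738 = \left(2 \cdot 765625 + 7 i \sqrt{23}\right) - 738 = \left(1531250 + 7 i \sqrt{23}\right) - 738 = 1530512 + 7 i \sqrt{23}$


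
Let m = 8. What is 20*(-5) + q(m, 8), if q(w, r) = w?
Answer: -92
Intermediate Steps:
20*(-5) + q(m, 8) = 20*(-5) + 8 = -100 + 8 = -92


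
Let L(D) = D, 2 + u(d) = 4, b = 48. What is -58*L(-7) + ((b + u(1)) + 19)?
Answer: 475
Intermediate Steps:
u(d) = 2 (u(d) = -2 + 4 = 2)
-58*L(-7) + ((b + u(1)) + 19) = -58*(-7) + ((48 + 2) + 19) = 406 + (50 + 19) = 406 + 69 = 475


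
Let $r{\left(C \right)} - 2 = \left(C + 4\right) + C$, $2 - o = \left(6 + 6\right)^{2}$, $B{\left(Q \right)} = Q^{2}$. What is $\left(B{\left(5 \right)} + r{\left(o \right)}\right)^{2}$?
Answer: $64009$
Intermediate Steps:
$o = -142$ ($o = 2 - \left(6 + 6\right)^{2} = 2 - 12^{2} = 2 - 144 = -142$)
$r{\left(C \right)} = 6 + 2 C$ ($r{\left(C \right)} = 2 + \left(\left(C + 4\right) + C\right) = 2 + \left(\left(4 + C\right) + C\right) = 2 + \left(4 + 2 C\right) = 6 + 2 C$)
$\left(B{\left(5 \right)} + r{\left(o \right)}\right)^{2} = \left(5^{2} + \left(6 + 2 \left(-142\right)\right)\right)^{2} = \left(25 + \left(6 - 284\right)\right)^{2} = \left(25 - 278\right)^{2} = \left(-253\right)^{2} = 64009$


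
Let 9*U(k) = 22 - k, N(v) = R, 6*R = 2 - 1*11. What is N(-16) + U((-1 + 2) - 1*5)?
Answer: 25/18 ≈ 1.3889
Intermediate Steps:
R = -3/2 (R = (2 - 1*11)/6 = (2 - 11)/6 = (1/6)*(-9) = -3/2 ≈ -1.5000)
N(v) = -3/2
U(k) = 22/9 - k/9 (U(k) = (22 - k)/9 = 22/9 - k/9)
N(-16) + U((-1 + 2) - 1*5) = -3/2 + (22/9 - ((-1 + 2) - 1*5)/9) = -3/2 + (22/9 - (1 - 5)/9) = -3/2 + (22/9 - 1/9*(-4)) = -3/2 + (22/9 + 4/9) = -3/2 + 26/9 = 25/18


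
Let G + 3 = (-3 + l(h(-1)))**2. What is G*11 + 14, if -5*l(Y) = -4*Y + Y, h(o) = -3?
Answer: 5861/25 ≈ 234.44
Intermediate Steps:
l(Y) = 3*Y/5 (l(Y) = -(-4*Y + Y)/5 = -(-3)*Y/5 = 3*Y/5)
G = 501/25 (G = -3 + (-3 + (3/5)*(-3))**2 = -3 + (-3 - 9/5)**2 = -3 + (-24/5)**2 = -3 + 576/25 = 501/25 ≈ 20.040)
G*11 + 14 = (501/25)*11 + 14 = 5511/25 + 14 = 5861/25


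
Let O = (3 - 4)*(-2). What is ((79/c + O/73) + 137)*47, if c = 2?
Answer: 1211331/146 ≈ 8296.8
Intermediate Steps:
O = 2 (O = -1*(-2) = 2)
((79/c + O/73) + 137)*47 = ((79/2 + 2/73) + 137)*47 = (5771/146 + 137)*47 = (25773/146)*47 = 1211331/146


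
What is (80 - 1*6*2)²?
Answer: 4624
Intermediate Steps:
(80 - 1*6*2)² = (80 - 6*2)² = (80 - 12)² = 68² = 4624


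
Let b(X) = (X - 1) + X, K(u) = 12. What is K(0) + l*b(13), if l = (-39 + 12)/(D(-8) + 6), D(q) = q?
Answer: 699/2 ≈ 349.50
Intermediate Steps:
b(X) = -1 + 2*X (b(X) = (-1 + X) + X = -1 + 2*X)
l = 27/2 (l = (-39 + 12)/(-8 + 6) = -27/(-2) = -27*(-½) = 27/2 ≈ 13.500)
K(0) + l*b(13) = 12 + 27*(-1 + 2*13)/2 = 12 + 27*(-1 + 26)/2 = 12 + (27/2)*25 = 12 + 675/2 = 699/2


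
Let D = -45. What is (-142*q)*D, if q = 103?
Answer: 658170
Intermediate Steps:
(-142*q)*D = -142*103*(-45) = -14626*(-45) = 658170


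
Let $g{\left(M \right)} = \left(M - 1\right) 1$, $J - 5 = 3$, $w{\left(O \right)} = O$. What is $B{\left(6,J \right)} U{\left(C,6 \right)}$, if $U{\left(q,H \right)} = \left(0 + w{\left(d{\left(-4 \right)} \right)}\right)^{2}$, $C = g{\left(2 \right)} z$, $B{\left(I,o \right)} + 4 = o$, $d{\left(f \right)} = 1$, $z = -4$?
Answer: $4$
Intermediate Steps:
$J = 8$ ($J = 5 + 3 = 8$)
$B{\left(I,o \right)} = -4 + o$
$g{\left(M \right)} = -1 + M$ ($g{\left(M \right)} = \left(-1 + M\right) 1 = -1 + M$)
$C = -4$ ($C = \left(-1 + 2\right) \left(-4\right) = 1 \left(-4\right) = -4$)
$U{\left(q,H \right)} = 1$ ($U{\left(q,H \right)} = \left(0 + 1\right)^{2} = 1^{2} = 1$)
$B{\left(6,J \right)} U{\left(C,6 \right)} = \left(-4 + 8\right) 1 = 4 \cdot 1 = 4$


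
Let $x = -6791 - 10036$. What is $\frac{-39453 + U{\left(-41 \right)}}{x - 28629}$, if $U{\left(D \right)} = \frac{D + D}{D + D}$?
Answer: $\frac{9863}{11364} \approx 0.86792$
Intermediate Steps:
$U{\left(D \right)} = 1$ ($U{\left(D \right)} = \frac{2 D}{2 D} = 2 D \frac{1}{2 D} = 1$)
$x = -16827$ ($x = -6791 - 10036 = -16827$)
$\frac{-39453 + U{\left(-41 \right)}}{x - 28629} = \frac{-39453 + 1}{-16827 - 28629} = - \frac{39452}{-45456} = \left(-39452\right) \left(- \frac{1}{45456}\right) = \frac{9863}{11364}$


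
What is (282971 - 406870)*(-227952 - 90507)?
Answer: 39456751641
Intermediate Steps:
(282971 - 406870)*(-227952 - 90507) = -123899*(-318459) = 39456751641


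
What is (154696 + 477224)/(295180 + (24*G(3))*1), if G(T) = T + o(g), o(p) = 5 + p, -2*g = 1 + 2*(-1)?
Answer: 78990/36923 ≈ 2.1393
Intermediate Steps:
g = ½ (g = -(1 + 2*(-1))/2 = -(1 - 2)/2 = -½*(-1) = ½ ≈ 0.50000)
G(T) = 11/2 + T (G(T) = T + (5 + ½) = T + 11/2 = 11/2 + T)
(154696 + 477224)/(295180 + (24*G(3))*1) = (154696 + 477224)/(295180 + (24*(11/2 + 3))*1) = 631920/(295180 + (24*(17/2))*1) = 631920/(295180 + 204*1) = 631920/(295180 + 204) = 631920/295384 = 631920*(1/295384) = 78990/36923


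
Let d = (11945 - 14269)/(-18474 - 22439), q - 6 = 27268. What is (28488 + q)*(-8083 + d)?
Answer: -18440351485710/40913 ≈ -4.5072e+8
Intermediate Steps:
q = 27274 (q = 6 + 27268 = 27274)
d = 2324/40913 (d = -2324/(-40913) = -2324*(-1/40913) = 2324/40913 ≈ 0.056803)
(28488 + q)*(-8083 + d) = (28488 + 27274)*(-8083 + 2324/40913) = 55762*(-330697455/40913) = -18440351485710/40913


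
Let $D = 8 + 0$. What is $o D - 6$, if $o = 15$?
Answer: $114$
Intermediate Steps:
$D = 8$
$o D - 6 = 15 \cdot 8 - 6 = 120 - 6 = 114$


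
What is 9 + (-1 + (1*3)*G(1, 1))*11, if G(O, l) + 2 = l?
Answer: -35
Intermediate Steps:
G(O, l) = -2 + l
9 + (-1 + (1*3)*G(1, 1))*11 = 9 + (-1 + (1*3)*(-2 + 1))*11 = 9 + (-1 + 3*(-1))*11 = 9 + (-1 - 3)*11 = 9 - 4*11 = 9 - 44 = -35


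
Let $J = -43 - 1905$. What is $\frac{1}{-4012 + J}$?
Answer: $- \frac{1}{5960} \approx -0.00016779$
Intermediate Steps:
$J = -1948$ ($J = -43 - 1905 = -1948$)
$\frac{1}{-4012 + J} = \frac{1}{-4012 - 1948} = \frac{1}{-5960} = - \frac{1}{5960}$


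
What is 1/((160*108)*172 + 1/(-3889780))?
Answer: 3889780/11561048524799 ≈ 3.3646e-7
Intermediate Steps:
1/((160*108)*172 + 1/(-3889780)) = 1/(17280*172 - 1/3889780) = 1/(2972160 - 1/3889780) = 1/(11561048524799/3889780) = 3889780/11561048524799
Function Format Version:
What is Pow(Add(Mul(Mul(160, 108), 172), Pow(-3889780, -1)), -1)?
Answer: Rational(3889780, 11561048524799) ≈ 3.3646e-7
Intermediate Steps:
Pow(Add(Mul(Mul(160, 108), 172), Pow(-3889780, -1)), -1) = Pow(Add(Mul(17280, 172), Rational(-1, 3889780)), -1) = Pow(Add(2972160, Rational(-1, 3889780)), -1) = Pow(Rational(11561048524799, 3889780), -1) = Rational(3889780, 11561048524799)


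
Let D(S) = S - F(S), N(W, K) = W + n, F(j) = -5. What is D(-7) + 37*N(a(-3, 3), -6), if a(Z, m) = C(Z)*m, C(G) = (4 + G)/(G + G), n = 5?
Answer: 329/2 ≈ 164.50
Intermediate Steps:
C(G) = (4 + G)/(2*G) (C(G) = (4 + G)/((2*G)) = (4 + G)*(1/(2*G)) = (4 + G)/(2*G))
a(Z, m) = m*(4 + Z)/(2*Z) (a(Z, m) = ((4 + Z)/(2*Z))*m = m*(4 + Z)/(2*Z))
N(W, K) = 5 + W (N(W, K) = W + 5 = 5 + W)
D(S) = 5 + S (D(S) = S - 1*(-5) = S + 5 = 5 + S)
D(-7) + 37*N(a(-3, 3), -6) = (5 - 7) + 37*(5 + (½)*3*(4 - 3)/(-3)) = -2 + 37*(5 + (½)*3*(-⅓)*1) = -2 + 37*(5 - ½) = -2 + 37*(9/2) = -2 + 333/2 = 329/2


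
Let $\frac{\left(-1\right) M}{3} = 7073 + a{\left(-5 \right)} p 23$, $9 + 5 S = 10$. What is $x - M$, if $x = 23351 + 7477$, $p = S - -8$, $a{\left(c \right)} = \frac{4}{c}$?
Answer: $\frac{1289859}{25} \approx 51594.0$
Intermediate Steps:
$S = \frac{1}{5}$ ($S = - \frac{9}{5} + \frac{1}{5} \cdot 10 = - \frac{9}{5} + 2 = \frac{1}{5} \approx 0.2$)
$p = \frac{41}{5}$ ($p = \frac{1}{5} - -8 = \frac{1}{5} + 8 = \frac{41}{5} \approx 8.2$)
$x = 30828$
$M = - \frac{519159}{25}$ ($M = - 3 \left(7073 + \frac{4}{-5} \cdot \frac{41}{5} \cdot 23\right) = - 3 \left(7073 + 4 \left(- \frac{1}{5}\right) \frac{41}{5} \cdot 23\right) = - 3 \left(7073 + \left(- \frac{4}{5}\right) \frac{41}{5} \cdot 23\right) = - 3 \left(7073 - \frac{3772}{25}\right) = \left(-3\right) \frac{173053}{25} = - \frac{519159}{25} \approx -20766.0$)
$x - M = 30828 - - \frac{519159}{25} = 30828 + \frac{519159}{25} = \frac{1289859}{25}$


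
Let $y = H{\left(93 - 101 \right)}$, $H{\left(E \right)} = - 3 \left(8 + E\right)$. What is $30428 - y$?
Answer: $30428$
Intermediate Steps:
$H{\left(E \right)} = -24 - 3 E$
$y = 0$ ($y = -24 - 3 \left(93 - 101\right) = -24 - -24 = -24 + 24 = 0$)
$30428 - y = 30428 - 0 = 30428 + 0 = 30428$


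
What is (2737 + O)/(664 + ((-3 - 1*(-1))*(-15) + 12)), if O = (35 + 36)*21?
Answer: 2114/353 ≈ 5.9887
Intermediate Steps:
O = 1491 (O = 71*21 = 1491)
(2737 + O)/(664 + ((-3 - 1*(-1))*(-15) + 12)) = (2737 + 1491)/(664 + ((-3 - 1*(-1))*(-15) + 12)) = 4228/(664 + ((-3 + 1)*(-15) + 12)) = 4228/(664 + (-2*(-15) + 12)) = 4228/(664 + (30 + 12)) = 4228/(664 + 42) = 4228/706 = 4228*(1/706) = 2114/353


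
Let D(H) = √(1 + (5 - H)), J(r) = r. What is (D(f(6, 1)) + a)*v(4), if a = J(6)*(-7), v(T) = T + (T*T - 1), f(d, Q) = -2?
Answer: -798 + 38*√2 ≈ -744.26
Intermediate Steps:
D(H) = √(6 - H)
v(T) = -1 + T + T² (v(T) = T + (T² - 1) = T + (-1 + T²) = -1 + T + T²)
a = -42 (a = 6*(-7) = -42)
(D(f(6, 1)) + a)*v(4) = (√(6 - 1*(-2)) - 42)*(-1 + 4 + 4²) = (√(6 + 2) - 42)*(-1 + 4 + 16) = (√8 - 42)*19 = (2*√2 - 42)*19 = (-42 + 2*√2)*19 = -798 + 38*√2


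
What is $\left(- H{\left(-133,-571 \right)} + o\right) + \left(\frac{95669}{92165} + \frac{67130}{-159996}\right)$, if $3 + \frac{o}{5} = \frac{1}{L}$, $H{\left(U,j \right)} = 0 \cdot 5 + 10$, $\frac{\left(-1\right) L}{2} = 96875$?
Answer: $- \frac{348296182444721}{14285217860625} \approx -24.382$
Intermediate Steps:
$L = -193750$ ($L = \left(-2\right) 96875 = -193750$)
$H{\left(U,j \right)} = 10$ ($H{\left(U,j \right)} = 0 + 10 = 10$)
$o = - \frac{581251}{38750}$ ($o = -15 + \frac{5}{-193750} = -15 + 5 \left(- \frac{1}{193750}\right) = -15 - \frac{1}{38750} = - \frac{581251}{38750} \approx -15.0$)
$\left(- H{\left(-133,-571 \right)} + o\right) + \left(\frac{95669}{92165} + \frac{67130}{-159996}\right) = \left(\left(-1\right) 10 - \frac{581251}{38750}\right) + \left(\frac{95669}{92165} + \frac{67130}{-159996}\right) = \left(-10 - \frac{581251}{38750}\right) + \left(95669 \cdot \frac{1}{92165} + 67130 \left(- \frac{1}{159996}\right)\right) = - \frac{968751}{38750} + \left(\frac{95669}{92165} - \frac{33565}{79998}\right) = - \frac{968751}{38750} + \frac{4559810437}{7373015670} = - \frac{348296182444721}{14285217860625}$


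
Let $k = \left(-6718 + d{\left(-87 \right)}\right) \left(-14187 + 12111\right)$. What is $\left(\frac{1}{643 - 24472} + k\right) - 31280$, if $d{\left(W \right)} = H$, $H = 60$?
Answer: $\frac{328619257511}{23829} \approx 1.3791 \cdot 10^{7}$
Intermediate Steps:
$d{\left(W \right)} = 60$
$k = 13822008$ ($k = \left(-6718 + 60\right) \left(-14187 + 12111\right) = \left(-6658\right) \left(-2076\right) = 13822008$)
$\left(\frac{1}{643 - 24472} + k\right) - 31280 = \left(\frac{1}{643 - 24472} + 13822008\right) - 31280 = \left(\frac{1}{-23829} + 13822008\right) - 31280 = \left(- \frac{1}{23829} + 13822008\right) - 31280 = \frac{329364628631}{23829} - 31280 = \frac{328619257511}{23829}$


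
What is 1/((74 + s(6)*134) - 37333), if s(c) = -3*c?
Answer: -1/39671 ≈ -2.5207e-5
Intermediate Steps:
1/((74 + s(6)*134) - 37333) = 1/((74 - 3*6*134) - 37333) = 1/((74 - 18*134) - 37333) = 1/((74 - 2412) - 37333) = 1/(-2338 - 37333) = 1/(-39671) = -1/39671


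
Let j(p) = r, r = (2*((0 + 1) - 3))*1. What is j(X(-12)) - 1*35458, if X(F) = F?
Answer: -35462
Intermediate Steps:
r = -4 (r = (2*(1 - 3))*1 = (2*(-2))*1 = -4*1 = -4)
j(p) = -4
j(X(-12)) - 1*35458 = -4 - 1*35458 = -4 - 35458 = -35462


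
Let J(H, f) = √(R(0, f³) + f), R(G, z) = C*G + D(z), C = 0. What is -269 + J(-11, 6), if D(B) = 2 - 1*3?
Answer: -269 + √5 ≈ -266.76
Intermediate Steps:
D(B) = -1 (D(B) = 2 - 3 = -1)
R(G, z) = -1 (R(G, z) = 0*G - 1 = 0 - 1 = -1)
J(H, f) = √(-1 + f)
-269 + J(-11, 6) = -269 + √(-1 + 6) = -269 + √5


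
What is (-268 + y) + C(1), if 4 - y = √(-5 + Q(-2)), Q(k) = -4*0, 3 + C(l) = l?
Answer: -266 - I*√5 ≈ -266.0 - 2.2361*I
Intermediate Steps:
C(l) = -3 + l
Q(k) = 0
y = 4 - I*√5 (y = 4 - √(-5 + 0) = 4 - √(-5) = 4 - I*√5 ≈ 4.0 - 2.2361*I)
(-268 + y) + C(1) = (-268 + (4 - I*√5)) + (-3 + 1) = (-264 - I*√5) - 2 = -266 - I*√5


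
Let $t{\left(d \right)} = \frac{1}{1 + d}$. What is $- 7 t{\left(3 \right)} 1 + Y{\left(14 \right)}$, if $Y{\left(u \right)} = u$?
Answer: $\frac{49}{4} \approx 12.25$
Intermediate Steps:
$- 7 t{\left(3 \right)} 1 + Y{\left(14 \right)} = - \frac{7}{1 + 3} \cdot 1 + 14 = - \frac{7}{4} \cdot 1 + 14 = \left(-7\right) \frac{1}{4} \cdot 1 + 14 = \left(- \frac{7}{4}\right) 1 + 14 = - \frac{7}{4} + 14 = \frac{49}{4}$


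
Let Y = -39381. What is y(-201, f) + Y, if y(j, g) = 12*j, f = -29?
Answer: -41793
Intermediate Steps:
y(-201, f) + Y = 12*(-201) - 39381 = -2412 - 39381 = -41793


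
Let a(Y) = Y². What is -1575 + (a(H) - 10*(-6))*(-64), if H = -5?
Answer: -7015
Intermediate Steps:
-1575 + (a(H) - 10*(-6))*(-64) = -1575 + ((-5)² - 10*(-6))*(-64) = -1575 + (25 + 60)*(-64) = -1575 + 85*(-64) = -1575 - 5440 = -7015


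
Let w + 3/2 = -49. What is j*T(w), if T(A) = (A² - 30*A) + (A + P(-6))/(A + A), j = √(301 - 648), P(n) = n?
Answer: 1642587*I*√347/404 ≈ 75738.0*I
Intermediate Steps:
w = -101/2 (w = -3/2 - 49 = -101/2 ≈ -50.500)
j = I*√347 (j = √(-347) = I*√347 ≈ 18.628*I)
T(A) = A² - 30*A + (-6 + A)/(2*A) (T(A) = (A² - 30*A) + (A - 6)/(A + A) = (A² - 30*A) + (-6 + A)/((2*A)) = (A² - 30*A) + (-6 + A)*(1/(2*A)) = (A² - 30*A) + (-6 + A)/(2*A) = A² - 30*A + (-6 + A)/(2*A))
j*T(w) = (I*√347)*(½ + (-101/2)² - 30*(-101/2) - 3/(-101/2)) = (I*√347)*(½ + 10201/4 + 1515 - 3*(-2/101)) = (I*√347)*(½ + 10201/4 + 1515 + 6/101) = (I*√347)*(1642587/404) = 1642587*I*√347/404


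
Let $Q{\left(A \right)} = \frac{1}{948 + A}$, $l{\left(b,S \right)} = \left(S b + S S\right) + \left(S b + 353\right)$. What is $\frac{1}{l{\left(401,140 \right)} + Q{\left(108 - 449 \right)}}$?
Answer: $\frac{607}{80265432} \approx 7.5624 \cdot 10^{-6}$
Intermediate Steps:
$l{\left(b,S \right)} = 353 + S^{2} + 2 S b$ ($l{\left(b,S \right)} = \left(S b + S^{2}\right) + \left(353 + S b\right) = \left(S^{2} + S b\right) + \left(353 + S b\right) = 353 + S^{2} + 2 S b$)
$\frac{1}{l{\left(401,140 \right)} + Q{\left(108 - 449 \right)}} = \frac{1}{\left(353 + 140^{2} + 2 \cdot 140 \cdot 401\right) + \frac{1}{948 + \left(108 - 449\right)}} = \frac{1}{\left(353 + 19600 + 112280\right) + \frac{1}{948 + \left(108 - 449\right)}} = \frac{1}{132233 + \frac{1}{948 - 341}} = \frac{1}{132233 + \frac{1}{607}} = \frac{1}{\frac{80265432}{607}} = \frac{607}{80265432}$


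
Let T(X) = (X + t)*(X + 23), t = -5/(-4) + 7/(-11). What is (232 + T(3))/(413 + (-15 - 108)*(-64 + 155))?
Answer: -7171/237160 ≈ -0.030237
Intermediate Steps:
t = 27/44 (t = -5*(-1/4) + 7*(-1/11) = 5/4 - 7/11 = 27/44 ≈ 0.61364)
T(X) = (23 + X)*(27/44 + X) (T(X) = (X + 27/44)*(X + 23) = (27/44 + X)*(23 + X) = (23 + X)*(27/44 + X))
(232 + T(3))/(413 + (-15 - 108)*(-64 + 155)) = (232 + (621/44 + 3**2 + (1039/44)*3))/(413 + (-15 - 108)*(-64 + 155)) = (232 + (621/44 + 9 + 3117/44))/(413 - 123*91) = (232 + 2067/22)/(413 - 11193) = (7171/22)/(-10780) = (7171/22)*(-1/10780) = -7171/237160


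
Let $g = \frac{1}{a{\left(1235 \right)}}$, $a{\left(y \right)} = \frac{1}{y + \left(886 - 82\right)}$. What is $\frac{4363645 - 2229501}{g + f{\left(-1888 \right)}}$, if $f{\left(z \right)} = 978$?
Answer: $\frac{2134144}{3017} \approx 707.37$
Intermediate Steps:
$a{\left(y \right)} = \frac{1}{804 + y}$ ($a{\left(y \right)} = \frac{1}{y + 804} = \frac{1}{804 + y}$)
$g = 2039$ ($g = \frac{1}{\frac{1}{804 + 1235}} = \frac{1}{\frac{1}{2039}} = 2039$)
$\frac{4363645 - 2229501}{g + f{\left(-1888 \right)}} = \frac{4363645 - 2229501}{2039 + 978} = \frac{2134144}{3017}$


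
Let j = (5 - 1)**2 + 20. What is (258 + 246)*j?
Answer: 18144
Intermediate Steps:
j = 36 (j = 4**2 + 20 = 16 + 20 = 36)
(258 + 246)*j = (258 + 246)*36 = 504*36 = 18144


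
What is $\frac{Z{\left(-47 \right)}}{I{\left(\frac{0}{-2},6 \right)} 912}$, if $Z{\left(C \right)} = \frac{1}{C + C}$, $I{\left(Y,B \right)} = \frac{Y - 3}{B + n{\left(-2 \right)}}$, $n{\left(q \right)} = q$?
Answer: $\frac{1}{64296} \approx 1.5553 \cdot 10^{-5}$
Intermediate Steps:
$I{\left(Y,B \right)} = \frac{-3 + Y}{-2 + B}$ ($I{\left(Y,B \right)} = \frac{Y - 3}{B - 2} = \frac{-3 + Y}{-2 + B}$)
$Z{\left(C \right)} = \frac{1}{2 C}$
$\frac{Z{\left(-47 \right)}}{I{\left(\frac{0}{-2},6 \right)} 912} = \frac{\frac{1}{2} \frac{1}{-47}}{\frac{-3 + \frac{0}{-2}}{-2 + 6} \cdot 912} = \frac{\frac{1}{2} \left(- \frac{1}{47}\right)}{\frac{-3 + 0 \left(- \frac{1}{2}\right)}{4} \cdot 912} = - \frac{1}{94 \frac{-3 + 0}{4} \cdot 912} = - \frac{1}{94 \cdot \frac{1}{4} \left(-3\right) 912} = - \frac{1}{94 \left(\left(- \frac{3}{4}\right) 912\right)} = - \frac{1}{94 \left(-684\right)} = \left(- \frac{1}{94}\right) \left(- \frac{1}{684}\right) = \frac{1}{64296}$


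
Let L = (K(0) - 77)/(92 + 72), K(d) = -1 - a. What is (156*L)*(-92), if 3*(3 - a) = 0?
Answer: 290628/41 ≈ 7088.5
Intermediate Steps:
a = 3 (a = 3 - 1/3*0 = 3 + 0 = 3)
K(d) = -4 (K(d) = -1 - 1*3 = -1 - 3 = -4)
L = -81/164 (L = (-4 - 77)/(92 + 72) = -81/164 ≈ -0.49390)
(156*L)*(-92) = (156*(-81/164))*(-92) = -3159/41*(-92) = 290628/41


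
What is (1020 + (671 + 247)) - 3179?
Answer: -1241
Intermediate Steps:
(1020 + (671 + 247)) - 3179 = (1020 + 918) - 3179 = 1938 - 3179 = -1241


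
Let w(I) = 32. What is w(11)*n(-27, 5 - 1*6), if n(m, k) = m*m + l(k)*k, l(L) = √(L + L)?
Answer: 23328 - 32*I*√2 ≈ 23328.0 - 45.255*I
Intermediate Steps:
l(L) = √2*√L (l(L) = √(2*L) = √2*√L)
n(m, k) = m² + √2*k^(3/2) (n(m, k) = m*m + (√2*√k)*k = m² + √2*k^(3/2))
w(11)*n(-27, 5 - 1*6) = 32*((-27)² + √2*(5 - 1*6)^(3/2)) = 32*(729 + √2*(5 - 6)^(3/2)) = 32*(729 + √2*(-1)^(3/2)) = 32*(729 + √2*(-I)) = 32*(729 - I*√2) = 23328 - 32*I*√2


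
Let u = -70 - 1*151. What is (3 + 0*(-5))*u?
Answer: -663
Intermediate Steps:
u = -221 (u = -70 - 151 = -221)
(3 + 0*(-5))*u = (3 + 0*(-5))*(-221) = (3 + 0)*(-221) = 3*(-221) = -663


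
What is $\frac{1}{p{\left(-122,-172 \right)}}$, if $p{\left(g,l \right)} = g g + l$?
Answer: $\frac{1}{14712} \approx 6.7972 \cdot 10^{-5}$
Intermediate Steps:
$p{\left(g,l \right)} = l + g^{2}$ ($p{\left(g,l \right)} = g^{2} + l = l + g^{2}$)
$\frac{1}{p{\left(-122,-172 \right)}} = \frac{1}{-172 + \left(-122\right)^{2}} = \frac{1}{-172 + 14884} = \frac{1}{14712}$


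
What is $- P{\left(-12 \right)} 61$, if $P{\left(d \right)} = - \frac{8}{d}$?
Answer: $- \frac{122}{3} \approx -40.667$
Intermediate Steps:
$- P{\left(-12 \right)} 61 = - \frac{-8}{-12} \cdot 61 = - \frac{\left(-8\right) \left(-1\right)}{12} \cdot 61 = \left(-1\right) \frac{2}{3} \cdot 61 = \left(- \frac{2}{3}\right) 61 = - \frac{122}{3}$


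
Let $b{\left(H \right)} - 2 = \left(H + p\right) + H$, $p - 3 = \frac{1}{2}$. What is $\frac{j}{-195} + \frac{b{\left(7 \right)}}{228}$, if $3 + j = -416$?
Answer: $\frac{66223}{29640} \approx 2.2342$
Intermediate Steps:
$p = \frac{7}{2}$ ($p = 3 + \frac{1}{2} = \frac{7}{2} \approx 3.5$)
$j = -419$ ($j = -3 - 416 = -419$)
$b{\left(H \right)} = \frac{11}{2} + 2 H$ ($b{\left(H \right)} = 2 + \left(\left(H + \frac{7}{2}\right) + H\right) = 2 + \left(\left(\frac{7}{2} + H\right) + H\right) = 2 + \left(\frac{7}{2} + 2 H\right) = \frac{11}{2} + 2 H$)
$\frac{j}{-195} + \frac{b{\left(7 \right)}}{228} = - \frac{419}{-195} + \frac{\frac{11}{2} + 2 \cdot 7}{228} = \left(-419\right) \left(- \frac{1}{195}\right) + \left(\frac{11}{2} + 14\right) \frac{1}{228} = \frac{419}{195} + \frac{39}{2} \cdot \frac{1}{228} = \frac{419}{195} + \frac{13}{152} = \frac{66223}{29640}$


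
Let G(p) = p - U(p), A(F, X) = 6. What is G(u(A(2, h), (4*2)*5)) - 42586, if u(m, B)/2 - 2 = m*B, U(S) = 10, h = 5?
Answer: -42112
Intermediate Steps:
u(m, B) = 4 + 2*B*m (u(m, B) = 4 + 2*(m*B) = 4 + 2*(B*m) = 4 + 2*B*m)
G(p) = -10 + p (G(p) = p - 1*10 = p - 10 = -10 + p)
G(u(A(2, h), (4*2)*5)) - 42586 = (-10 + (4 + 2*((4*2)*5)*6)) - 42586 = (-10 + (4 + 2*(8*5)*6)) - 42586 = (-10 + (4 + 2*40*6)) - 42586 = (-10 + (4 + 480)) - 42586 = (-10 + 484) - 42586 = 474 - 42586 = -42112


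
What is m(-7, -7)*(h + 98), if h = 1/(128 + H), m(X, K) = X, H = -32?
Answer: -65863/96 ≈ -686.07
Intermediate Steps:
h = 1/96 (h = 1/(128 - 32) = 1/96 ≈ 0.010417)
m(-7, -7)*(h + 98) = -7*(1/96 + 98) = -7*9409/96 = -65863/96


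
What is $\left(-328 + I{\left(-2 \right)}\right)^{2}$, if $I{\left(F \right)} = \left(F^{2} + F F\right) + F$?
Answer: $103684$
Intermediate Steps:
$I{\left(F \right)} = F + 2 F^{2}$ ($I{\left(F \right)} = \left(F^{2} + F^{2}\right) + F = 2 F^{2} + F = F + 2 F^{2}$)
$\left(-328 + I{\left(-2 \right)}\right)^{2} = \left(-328 - 2 \left(1 + 2 \left(-2\right)\right)\right)^{2} = \left(-328 - 2 \left(1 - 4\right)\right)^{2} = \left(-328 - -6\right)^{2} = \left(-328 + 6\right)^{2} = \left(-322\right)^{2} = 103684$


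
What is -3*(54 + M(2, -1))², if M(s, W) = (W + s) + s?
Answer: -9747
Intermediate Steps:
M(s, W) = W + 2*s
-3*(54 + M(2, -1))² = -3*(54 + (-1 + 2*2))² = -3*(54 + (-1 + 4))² = -3*(54 + 3)² = -3*57² = -3*3249 = -9747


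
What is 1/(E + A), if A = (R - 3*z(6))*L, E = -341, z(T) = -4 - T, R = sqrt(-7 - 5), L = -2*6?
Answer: I/(-701*I + 24*sqrt(3)) ≈ -0.0014215 + 8.4297e-5*I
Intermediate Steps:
L = -12
R = 2*I*sqrt(3) (R = sqrt(-12) = 2*I*sqrt(3) ≈ 3.4641*I)
A = -360 - 24*I*sqrt(3) (A = (2*I*sqrt(3) - 3*(-4 - 1*6))*(-12) = (2*I*sqrt(3) - 3*(-4 - 6))*(-12) = (2*I*sqrt(3) - 3*(-10))*(-12) = (2*I*sqrt(3) + 30)*(-12) = (30 + 2*I*sqrt(3))*(-12) = -360 - 24*I*sqrt(3) ≈ -360.0 - 41.569*I)
1/(E + A) = 1/(-341 + (-360 - 24*I*sqrt(3))) = 1/(-701 - 24*I*sqrt(3))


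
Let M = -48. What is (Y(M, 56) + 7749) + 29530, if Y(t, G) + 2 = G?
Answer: 37333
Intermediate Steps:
Y(t, G) = -2 + G
(Y(M, 56) + 7749) + 29530 = ((-2 + 56) + 7749) + 29530 = (54 + 7749) + 29530 = 7803 + 29530 = 37333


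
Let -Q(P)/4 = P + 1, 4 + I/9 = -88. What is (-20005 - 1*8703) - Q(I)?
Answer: -32016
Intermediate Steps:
I = -828 (I = -36 + 9*(-88) = -36 - 792 = -828)
Q(P) = -4 - 4*P (Q(P) = -4*(P + 1) = -4*(1 + P) = -4 - 4*P)
(-20005 - 1*8703) - Q(I) = (-20005 - 1*8703) - (-4 - 4*(-828)) = (-20005 - 8703) - (-4 + 3312) = -28708 - 1*3308 = -28708 - 3308 = -32016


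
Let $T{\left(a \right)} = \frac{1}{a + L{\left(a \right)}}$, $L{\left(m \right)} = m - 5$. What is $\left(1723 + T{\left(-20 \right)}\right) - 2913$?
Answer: $- \frac{53551}{45} \approx -1190.0$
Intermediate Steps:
$L{\left(m \right)} = -5 + m$
$T{\left(a \right)} = \frac{1}{-5 + 2 a}$ ($T{\left(a \right)} = \frac{1}{a + \left(-5 + a\right)} = \frac{1}{-5 + 2 a}$)
$\left(1723 + T{\left(-20 \right)}\right) - 2913 = \left(1723 + \frac{1}{-5 + 2 \left(-20\right)}\right) - 2913 = \left(1723 + \frac{1}{-5 - 40}\right) - 2913 = \left(1723 + \frac{1}{-45}\right) - 2913 = \left(1723 - \frac{1}{45}\right) - 2913 = \frac{77534}{45} - 2913 = - \frac{53551}{45}$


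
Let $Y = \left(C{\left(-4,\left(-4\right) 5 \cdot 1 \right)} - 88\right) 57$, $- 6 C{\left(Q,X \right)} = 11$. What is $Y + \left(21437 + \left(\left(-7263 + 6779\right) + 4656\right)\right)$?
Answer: $\frac{40977}{2} \approx 20489.0$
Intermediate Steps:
$C{\left(Q,X \right)} = - \frac{11}{6}$ ($C{\left(Q,X \right)} = \left(- \frac{1}{6}\right) 11 = - \frac{11}{6}$)
$Y = - \frac{10241}{2}$ ($Y = \left(- \frac{11}{6} - 88\right) 57 = \left(- \frac{539}{6}\right) 57 = - \frac{10241}{2} \approx -5120.5$)
$Y + \left(21437 + \left(\left(-7263 + 6779\right) + 4656\right)\right) = - \frac{10241}{2} + \left(21437 + \left(\left(-7263 + 6779\right) + 4656\right)\right) = - \frac{10241}{2} + \left(21437 + \left(-484 + 4656\right)\right) = - \frac{10241}{2} + \left(21437 + 4172\right) = - \frac{10241}{2} + 25609 = \frac{40977}{2}$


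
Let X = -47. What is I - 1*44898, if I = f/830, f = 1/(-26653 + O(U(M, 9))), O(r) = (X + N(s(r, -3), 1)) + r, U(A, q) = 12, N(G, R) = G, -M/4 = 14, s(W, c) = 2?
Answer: -994462863241/22149380 ≈ -44898.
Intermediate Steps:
M = -56 (M = -4*14 = -56)
O(r) = -45 + r (O(r) = (-47 + 2) + r = -45 + r)
f = -1/26686 (f = 1/(-26653 + (-45 + 12)) = 1/(-26653 - 33) = 1/(-26686) = -1/26686 ≈ -3.7473e-5)
I = -1/22149380 (I = -1/26686/830 = -1/26686*1/830 = -1/22149380 ≈ -4.5148e-8)
I - 1*44898 = -1/22149380 - 1*44898 = -1/22149380 - 44898 = -994462863241/22149380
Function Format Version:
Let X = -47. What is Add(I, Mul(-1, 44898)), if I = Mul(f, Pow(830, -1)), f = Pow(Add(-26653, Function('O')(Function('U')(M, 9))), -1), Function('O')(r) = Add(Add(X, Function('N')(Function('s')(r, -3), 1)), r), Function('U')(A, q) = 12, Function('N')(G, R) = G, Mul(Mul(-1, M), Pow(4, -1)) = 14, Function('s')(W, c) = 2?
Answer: Rational(-994462863241, 22149380) ≈ -44898.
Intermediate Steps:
M = -56 (M = Mul(-4, 14) = -56)
Function('O')(r) = Add(-45, r) (Function('O')(r) = Add(Add(-47, 2), r) = Add(-45, r))
f = Rational(-1, 26686) (f = Pow(Add(-26653, Add(-45, 12)), -1) = Pow(Add(-26653, -33), -1) = Pow(-26686, -1) = Rational(-1, 26686) ≈ -3.7473e-5)
I = Rational(-1, 22149380) (I = Mul(Rational(-1, 26686), Pow(830, -1)) = Mul(Rational(-1, 26686), Rational(1, 830)) = Rational(-1, 22149380) ≈ -4.5148e-8)
Add(I, Mul(-1, 44898)) = Add(Rational(-1, 22149380), Mul(-1, 44898)) = Add(Rational(-1, 22149380), -44898) = Rational(-994462863241, 22149380)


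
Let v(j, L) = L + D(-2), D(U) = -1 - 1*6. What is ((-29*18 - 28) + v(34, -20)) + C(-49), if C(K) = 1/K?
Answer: -28274/49 ≈ -577.02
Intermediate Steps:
D(U) = -7 (D(U) = -1 - 6 = -7)
v(j, L) = -7 + L (v(j, L) = L - 7 = -7 + L)
((-29*18 - 28) + v(34, -20)) + C(-49) = ((-29*18 - 28) + (-7 - 20)) + 1/(-49) = ((-522 - 28) - 27) - 1/49 = (-550 - 27) - 1/49 = -577 - 1/49 = -28274/49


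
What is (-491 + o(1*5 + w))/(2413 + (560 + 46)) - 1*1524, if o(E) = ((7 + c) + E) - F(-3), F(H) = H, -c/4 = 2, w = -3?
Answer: -4601443/3019 ≈ -1524.2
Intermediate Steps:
c = -8 (c = -4*2 = -8)
o(E) = 2 + E (o(E) = ((7 - 8) + E) - 1*(-3) = (-1 + E) + 3 = 2 + E)
(-491 + o(1*5 + w))/(2413 + (560 + 46)) - 1*1524 = (-491 + (2 + (1*5 - 3)))/(2413 + (560 + 46)) - 1*1524 = (-491 + (2 + (5 - 3)))/(2413 + 606) - 1524 = (-491 + (2 + 2))/3019 - 1524 = (-491 + 4)*(1/3019) - 1524 = -487*1/3019 - 1524 = -487/3019 - 1524 = -4601443/3019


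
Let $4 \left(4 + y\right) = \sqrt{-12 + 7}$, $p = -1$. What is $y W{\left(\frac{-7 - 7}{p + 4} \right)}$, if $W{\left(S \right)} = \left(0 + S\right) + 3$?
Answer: $\frac{20}{3} - \frac{5 i \sqrt{5}}{12} \approx 6.6667 - 0.93169 i$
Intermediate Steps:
$W{\left(S \right)} = 3 + S$ ($W{\left(S \right)} = S + 3 = 3 + S$)
$y = -4 + \frac{i \sqrt{5}}{4}$ ($y = -4 + \frac{\sqrt{-12 + 7}}{4} = -4 + \frac{\sqrt{-5}}{4} = -4 + \frac{i \sqrt{5}}{4} \approx -4.0 + 0.55902 i$)
$y W{\left(\frac{-7 - 7}{p + 4} \right)} = \left(-4 + \frac{i \sqrt{5}}{4}\right) \left(3 + \frac{-7 - 7}{-1 + 4}\right) = \left(-4 + \frac{i \sqrt{5}}{4}\right) \left(3 - \frac{14}{3}\right) = \left(-4 + \frac{i \sqrt{5}}{4}\right) \left(- \frac{5}{3}\right) = \frac{20}{3} - \frac{5 i \sqrt{5}}{12}$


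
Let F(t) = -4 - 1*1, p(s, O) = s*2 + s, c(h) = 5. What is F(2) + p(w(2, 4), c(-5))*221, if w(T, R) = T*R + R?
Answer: 7951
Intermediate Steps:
w(T, R) = R + R*T (w(T, R) = R*T + R = R + R*T)
p(s, O) = 3*s (p(s, O) = 2*s + s = 3*s)
F(t) = -5 (F(t) = -4 - 1 = -5)
F(2) + p(w(2, 4), c(-5))*221 = -5 + (3*(4*(1 + 2)))*221 = -5 + (3*(4*3))*221 = -5 + (3*12)*221 = -5 + 36*221 = -5 + 7956 = 7951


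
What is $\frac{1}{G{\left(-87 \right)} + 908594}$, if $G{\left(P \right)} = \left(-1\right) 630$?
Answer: $\frac{1}{907964} \approx 1.1014 \cdot 10^{-6}$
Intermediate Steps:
$G{\left(P \right)} = -630$
$\frac{1}{G{\left(-87 \right)} + 908594} = \frac{1}{-630 + 908594} = \frac{1}{907964}$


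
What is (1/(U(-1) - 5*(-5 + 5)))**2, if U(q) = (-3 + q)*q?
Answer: 1/16 ≈ 0.062500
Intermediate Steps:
U(q) = q*(-3 + q)
(1/(U(-1) - 5*(-5 + 5)))**2 = (1/(-(-3 - 1) - 5*(-5 + 5)))**2 = (1/(-1*(-4) - 5*0))**2 = (1/(4 + 0))**2 = (1/4)**2 = 1/16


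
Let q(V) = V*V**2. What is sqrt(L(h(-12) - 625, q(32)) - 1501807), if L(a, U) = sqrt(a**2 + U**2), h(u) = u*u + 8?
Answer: sqrt(-1501807 + sqrt(1073965553)) ≈ 1212.0*I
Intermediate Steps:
h(u) = 8 + u**2 (h(u) = u**2 + 8 = 8 + u**2)
q(V) = V**3
L(a, U) = sqrt(U**2 + a**2)
sqrt(L(h(-12) - 625, q(32)) - 1501807) = sqrt(sqrt((32**3)**2 + ((8 + (-12)**2) - 625)**2) - 1501807) = sqrt(sqrt(32768**2 + ((8 + 144) - 625)**2) - 1501807) = sqrt(sqrt(1073741824 + (152 - 625)**2) - 1501807) = sqrt(sqrt(1073741824 + (-473)**2) - 1501807) = sqrt(sqrt(1073741824 + 223729) - 1501807) = sqrt(sqrt(1073965553) - 1501807) = sqrt(-1501807 + sqrt(1073965553))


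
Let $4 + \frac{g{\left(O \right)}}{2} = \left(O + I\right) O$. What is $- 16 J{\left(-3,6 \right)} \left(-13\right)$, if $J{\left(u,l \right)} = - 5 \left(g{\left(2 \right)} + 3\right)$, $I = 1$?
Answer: $-7280$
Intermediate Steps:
$g{\left(O \right)} = -8 + 2 O \left(1 + O\right)$ ($g{\left(O \right)} = -8 + 2 \left(O + 1\right) O = -8 + 2 \left(1 + O\right) O = -8 + 2 O \left(1 + O\right)$)
$J{\left(u,l \right)} = -35$ ($J{\left(u,l \right)} = - 5 \left(\left(-8 + 2 \cdot 2 + 2 \cdot 2^{2}\right) + 3\right) = - 5 \left(\left(-8 + 4 + 2 \cdot 4\right) + 3\right) = - 5 \left(\left(-8 + 4 + 8\right) + 3\right) = - 5 \left(4 + 3\right) = \left(-5\right) 7 = -35$)
$- 16 J{\left(-3,6 \right)} \left(-13\right) = \left(-16\right) \left(-35\right) \left(-13\right) = 560 \left(-13\right) = -7280$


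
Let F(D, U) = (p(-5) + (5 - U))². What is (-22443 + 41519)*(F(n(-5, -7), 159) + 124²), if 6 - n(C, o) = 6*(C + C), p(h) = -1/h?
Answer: 18613616836/25 ≈ 7.4454e+8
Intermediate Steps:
n(C, o) = 6 - 12*C (n(C, o) = 6 - 6*(C + C) = 6 - 6*2*C = 6 - 12*C)
F(D, U) = (26/5 - U)² (F(D, U) = (-1/(-5) + (5 - U))² = (-1*(-⅕) + (5 - U))² = (⅕ + (5 - U))² = (26/5 - U)²)
(-22443 + 41519)*(F(n(-5, -7), 159) + 124²) = (-22443 + 41519)*((-26 + 5*159)²/25 + 124²) = 19076*((-26 + 795)²/25 + 15376) = 19076*((1/25)*769² + 15376) = 19076*((1/25)*591361 + 15376) = 19076*(591361/25 + 15376) = 19076*(975761/25) = 18613616836/25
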